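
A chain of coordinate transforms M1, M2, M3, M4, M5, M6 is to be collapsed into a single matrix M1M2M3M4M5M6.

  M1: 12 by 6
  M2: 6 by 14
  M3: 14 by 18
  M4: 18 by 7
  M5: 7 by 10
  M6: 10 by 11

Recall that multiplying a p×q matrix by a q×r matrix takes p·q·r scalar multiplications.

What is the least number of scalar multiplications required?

Adjacent pairs: M1M2 = 12·6·14 = 1008; M2M3 = 6·14·18 = 1512; M3M4 = 14·18·7 = 1764; M4M5 = 18·7·10 = 1260; M5M6 = 7·10·11 = 770.
Length 3: M1..M3: k=1: 0+1512+12·6·18=2808; k=2: 1008+0+12·14·18=4032 → min 2808 | M2..M4: k=2: 0+1764+6·14·7=2352; k=3: 1512+0+6·18·7=2268 → min 2268 | M3..M5: k=3: 0+1260+14·18·10=3780; k=4: 1764+0+14·7·10=2744 → min 2744 | M4..M6: k=4: 0+770+18·7·11=2156; k=5: 1260+0+18·10·11=3240 → min 2156.
Length 4: M1..M4: k=1: 0+2268+12·6·7=2772; k=2: 1008+1764+12·14·7=3948; k=3: 2808+0+12·18·7=4320 → min 2772 | M2..M5: k=2: 0+2744+6·14·10=3584; k=3: 1512+1260+6·18·10=3852; k=4: 2268+0+6·7·10=2688 → min 2688 | M3..M6: k=3: 0+2156+14·18·11=4928; k=4: 1764+770+14·7·11=3612; k=5: 2744+0+14·10·11=4284 → min 3612.
Length 5: M1..M5: k=1: 0+2688+12·6·10=3408; k=2: 1008+2744+12·14·10=5432; k=3: 2808+1260+12·18·10=6228; k=4: 2772+0+12·7·10=3612 → min 3408 | M2..M6: k=2: 0+3612+6·14·11=4536; k=3: 1512+2156+6·18·11=4856; k=4: 2268+770+6·7·11=3500; k=5: 2688+0+6·10·11=3348 → min 3348.
Length 6: M1..M6: k=1: 0+3348+12·6·11=4140; k=2: 1008+3612+12·14·11=6468; k=3: 2808+2156+12·18·11=7340; k=4: 2772+770+12·7·11=4466; k=5: 3408+0+12·10·11=4728 → min 4140.
Optimal order: (M1((((M2M3)M4)M5)M6)) with cost 4140.

4140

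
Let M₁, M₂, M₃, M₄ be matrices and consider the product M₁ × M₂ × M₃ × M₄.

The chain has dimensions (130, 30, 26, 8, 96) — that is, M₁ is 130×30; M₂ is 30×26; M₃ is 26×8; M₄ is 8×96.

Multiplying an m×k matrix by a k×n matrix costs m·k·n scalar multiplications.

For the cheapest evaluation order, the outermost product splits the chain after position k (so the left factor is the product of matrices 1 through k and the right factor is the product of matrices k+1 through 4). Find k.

Adjacent pairs: M₁M₂ = 130·30·26 = 101400; M₂M₃ = 30·26·8 = 6240; M₃M₄ = 26·8·96 = 19968.
Length 3: M₁..M₃: k=1: 0+6240+130·30·8=37440; k=2: 101400+0+130·26·8=128440 → min 37440 | M₂..M₄: k=2: 0+19968+30·26·96=94848; k=3: 6240+0+30·8·96=29280 → min 29280.
Top-level splits: k=1: (M₁..M₁)·(M₂..M₄) → 0+29280+130·30·96 = 403680; k=2: (M₁..M₂)·(M₃..M₄) → 101400+19968+130·26·96 = 445848; k=3: (M₁..M₃)·(M₄..M₄) → 37440+0+130·8·96 = 137280.
Best split is after M₃, i.e. k = 3.

3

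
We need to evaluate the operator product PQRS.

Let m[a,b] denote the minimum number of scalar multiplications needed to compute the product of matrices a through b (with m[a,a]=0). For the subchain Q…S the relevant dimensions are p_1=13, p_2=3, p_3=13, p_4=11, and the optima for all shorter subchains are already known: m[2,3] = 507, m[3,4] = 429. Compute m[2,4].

m[2,4] = min over k∈[2,3] of m[2,k]+m[k+1,4]+p_{1}·p_k·p_{4}.
k=2: 0 + 429 + 13·3·11 = 858; k=3: 507 + 0 + 13·13·11 = 2366.
Minimum: 858 at k=2.

858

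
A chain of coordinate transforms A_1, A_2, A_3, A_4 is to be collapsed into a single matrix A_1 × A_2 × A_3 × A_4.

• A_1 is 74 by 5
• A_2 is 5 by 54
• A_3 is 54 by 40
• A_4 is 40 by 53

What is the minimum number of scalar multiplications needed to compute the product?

Adjacent pairs: A_1A_2 = 74·5·54 = 19980; A_2A_3 = 5·54·40 = 10800; A_3A_4 = 54·40·53 = 114480.
Length 3: A_1..A_3: k=1: 0+10800+74·5·40=25600; k=2: 19980+0+74·54·40=179820 → min 25600 | A_2..A_4: k=2: 0+114480+5·54·53=128790; k=3: 10800+0+5·40·53=21400 → min 21400.
Length 4: A_1..A_4: k=1: 0+21400+74·5·53=41010; k=2: 19980+114480+74·54·53=346248; k=3: 25600+0+74·40·53=182480 → min 41010.
Optimal order: (A_1 × ((A_2 × A_3) × A_4)) with cost 41010.

41010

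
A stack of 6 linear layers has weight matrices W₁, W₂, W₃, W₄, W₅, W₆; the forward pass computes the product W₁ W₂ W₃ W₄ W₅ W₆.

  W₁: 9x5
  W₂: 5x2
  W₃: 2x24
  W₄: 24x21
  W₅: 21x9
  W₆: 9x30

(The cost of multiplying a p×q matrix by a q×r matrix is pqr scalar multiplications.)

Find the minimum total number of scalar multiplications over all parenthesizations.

2556

Adjacent pairs: W₁W₂ = 9·5·2 = 90; W₂W₃ = 5·2·24 = 240; W₃W₄ = 2·24·21 = 1008; W₄W₅ = 24·21·9 = 4536; W₅W₆ = 21·9·30 = 5670.
Length 3: W₁..W₃: k=1: 0+240+9·5·24=1320; k=2: 90+0+9·2·24=522 → min 522 | W₂..W₄: k=2: 0+1008+5·2·21=1218; k=3: 240+0+5·24·21=2760 → min 1218 | W₃..W₅: k=3: 0+4536+2·24·9=4968; k=4: 1008+0+2·21·9=1386 → min 1386 | W₄..W₆: k=4: 0+5670+24·21·30=20790; k=5: 4536+0+24·9·30=11016 → min 11016.
Length 4: W₁..W₄: k=1: 0+1218+9·5·21=2163; k=2: 90+1008+9·2·21=1476; k=3: 522+0+9·24·21=5058 → min 1476 | W₂..W₅: k=2: 0+1386+5·2·9=1476; k=3: 240+4536+5·24·9=5856; k=4: 1218+0+5·21·9=2163 → min 1476 | W₃..W₆: k=3: 0+11016+2·24·30=12456; k=4: 1008+5670+2·21·30=7938; k=5: 1386+0+2·9·30=1926 → min 1926.
Length 5: W₁..W₅: k=1: 0+1476+9·5·9=1881; k=2: 90+1386+9·2·9=1638; k=3: 522+4536+9·24·9=7002; k=4: 1476+0+9·21·9=3177 → min 1638 | W₂..W₆: k=2: 0+1926+5·2·30=2226; k=3: 240+11016+5·24·30=14856; k=4: 1218+5670+5·21·30=10038; k=5: 1476+0+5·9·30=2826 → min 2226.
Length 6: W₁..W₆: k=1: 0+2226+9·5·30=3576; k=2: 90+1926+9·2·30=2556; k=3: 522+11016+9·24·30=18018; k=4: 1476+5670+9·21·30=12816; k=5: 1638+0+9·9·30=4068 → min 2556.
Optimal order: ((W₁ W₂) (((W₃ W₄) W₅) W₆)) with cost 2556.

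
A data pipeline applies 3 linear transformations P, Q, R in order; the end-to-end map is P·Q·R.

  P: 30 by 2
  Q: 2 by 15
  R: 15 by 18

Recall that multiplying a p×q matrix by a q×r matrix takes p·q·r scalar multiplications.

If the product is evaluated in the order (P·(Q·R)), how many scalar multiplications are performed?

(Q·R): 2×15 by 15×18 → 2×18, cost 2·15·18 = 540
(P·(Q·R)): 30×2 by 2×18 → 30×18, cost 30·2·18 = 1080; cumulative 1620
Total: 1620 scalar multiplications.

1620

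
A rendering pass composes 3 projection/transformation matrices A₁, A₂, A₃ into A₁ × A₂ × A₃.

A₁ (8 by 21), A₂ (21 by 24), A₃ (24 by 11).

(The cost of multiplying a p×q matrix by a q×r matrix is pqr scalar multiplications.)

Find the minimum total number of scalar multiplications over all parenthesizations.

Order (A₁ × (A₂ × A₃)): (A₂ × A₃): 21×24 by 24×11 → 21×11, cost 21·24·11 = 5544; (A₁ × (A₂ × A₃)): 8×21 by 21×11 → 8×11, cost 8·21·11 = 1848; cumulative 7392. Total 7392.
Order ((A₁ × A₂) × A₃): (A₁ × A₂): 8×21 by 21×24 → 8×24, cost 8·21·24 = 4032; ((A₁ × A₂) × A₃): 8×24 by 24×11 → 8×11, cost 8·24·11 = 2112; cumulative 6144. Total 6144.
Minimum: 6144.

6144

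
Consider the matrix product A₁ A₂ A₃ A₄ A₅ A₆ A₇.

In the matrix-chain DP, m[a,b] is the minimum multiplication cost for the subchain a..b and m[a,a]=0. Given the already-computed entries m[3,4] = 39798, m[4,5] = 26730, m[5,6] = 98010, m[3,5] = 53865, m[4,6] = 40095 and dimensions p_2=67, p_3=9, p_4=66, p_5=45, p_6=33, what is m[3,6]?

m[3,6] = min over k∈[3,5] of m[3,k]+m[k+1,6]+p_{2}·p_k·p_{6}.
k=3: 0 + 40095 + 67·9·33 = 59994; k=4: 39798 + 98010 + 67·66·33 = 283734; k=5: 53865 + 0 + 67·45·33 = 153360.
Minimum: 59994 at k=3.

59994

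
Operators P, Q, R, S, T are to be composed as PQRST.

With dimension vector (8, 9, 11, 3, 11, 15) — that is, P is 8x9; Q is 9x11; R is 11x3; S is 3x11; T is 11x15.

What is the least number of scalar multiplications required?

Adjacent pairs: PQ = 8·9·11 = 792; QR = 9·11·3 = 297; RS = 11·3·11 = 363; ST = 3·11·15 = 495.
Length 3: P..R: k=1: 0+297+8·9·3=513; k=2: 792+0+8·11·3=1056 → min 513 | Q..S: k=2: 0+363+9·11·11=1452; k=3: 297+0+9·3·11=594 → min 594 | R..T: k=3: 0+495+11·3·15=990; k=4: 363+0+11·11·15=2178 → min 990.
Length 4: P..S: k=1: 0+594+8·9·11=1386; k=2: 792+363+8·11·11=2123; k=3: 513+0+8·3·11=777 → min 777 | Q..T: k=2: 0+990+9·11·15=2475; k=3: 297+495+9·3·15=1197; k=4: 594+0+9·11·15=2079 → min 1197.
Length 5: P..T: k=1: 0+1197+8·9·15=2277; k=2: 792+990+8·11·15=3102; k=3: 513+495+8·3·15=1368; k=4: 777+0+8·11·15=2097 → min 1368.
Optimal order: ((P(QR))(ST)) with cost 1368.

1368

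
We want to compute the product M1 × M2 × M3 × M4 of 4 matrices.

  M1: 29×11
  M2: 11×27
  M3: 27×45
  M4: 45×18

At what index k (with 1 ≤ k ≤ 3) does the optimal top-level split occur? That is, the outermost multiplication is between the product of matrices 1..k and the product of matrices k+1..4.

1

Adjacent pairs: M1M2 = 29·11·27 = 8613; M2M3 = 11·27·45 = 13365; M3M4 = 27·45·18 = 21870.
Length 3: M1..M3: k=1: 0+13365+29·11·45=27720; k=2: 8613+0+29·27·45=43848 → min 27720 | M2..M4: k=2: 0+21870+11·27·18=27216; k=3: 13365+0+11·45·18=22275 → min 22275.
Top-level splits: k=1: (M1..M1)·(M2..M4) → 0+22275+29·11·18 = 28017; k=2: (M1..M2)·(M3..M4) → 8613+21870+29·27·18 = 44577; k=3: (M1..M3)·(M4..M4) → 27720+0+29·45·18 = 51210.
Best split is after M1, i.e. k = 1.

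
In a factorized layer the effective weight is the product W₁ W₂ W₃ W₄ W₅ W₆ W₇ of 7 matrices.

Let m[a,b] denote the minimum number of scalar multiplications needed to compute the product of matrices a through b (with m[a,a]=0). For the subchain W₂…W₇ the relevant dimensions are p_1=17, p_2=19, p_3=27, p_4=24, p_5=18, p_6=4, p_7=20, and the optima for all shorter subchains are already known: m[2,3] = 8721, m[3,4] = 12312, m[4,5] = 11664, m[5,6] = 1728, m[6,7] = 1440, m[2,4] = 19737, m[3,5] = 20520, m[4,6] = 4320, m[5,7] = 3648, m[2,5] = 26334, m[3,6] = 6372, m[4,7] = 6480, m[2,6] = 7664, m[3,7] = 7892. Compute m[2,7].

m[2,7] = min over k∈[2,6] of m[2,k]+m[k+1,7]+p_{1}·p_k·p_{7}.
k=2: 0 + 7892 + 17·19·20 = 14352; k=3: 8721 + 6480 + 17·27·20 = 24381; k=4: 19737 + 3648 + 17·24·20 = 31545; k=5: 26334 + 1440 + 17·18·20 = 33894; k=6: 7664 + 0 + 17·4·20 = 9024.
Minimum: 9024 at k=6.

9024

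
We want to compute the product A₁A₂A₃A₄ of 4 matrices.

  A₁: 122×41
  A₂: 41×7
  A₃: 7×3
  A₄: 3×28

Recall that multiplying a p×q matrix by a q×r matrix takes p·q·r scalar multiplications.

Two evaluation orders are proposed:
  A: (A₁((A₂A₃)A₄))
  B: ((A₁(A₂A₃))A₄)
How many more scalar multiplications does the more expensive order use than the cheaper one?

Order A = (A₁((A₂A₃)A₄)): (A₂A₃): 41×7 by 7×3 → 41×3, cost 41·7·3 = 861; ((A₂A₃)A₄): 41×3 by 3×28 → 41×28, cost 41·3·28 = 3444; cumulative 4305; (A₁((A₂A₃)A₄)): 122×41 by 41×28 → 122×28, cost 122·41·28 = 140056; cumulative 144361. Total 144361.
Order B = ((A₁(A₂A₃))A₄): (A₂A₃): 41×7 by 7×3 → 41×3, cost 41·7·3 = 861; (A₁(A₂A₃)): 122×41 by 41×3 → 122×3, cost 122·41·3 = 15006; cumulative 15867; ((A₁(A₂A₃))A₄): 122×3 by 3×28 → 122×28, cost 122·3·28 = 10248; cumulative 26115. Total 26115.
Difference: |144361 − 26115| = 118246.

118246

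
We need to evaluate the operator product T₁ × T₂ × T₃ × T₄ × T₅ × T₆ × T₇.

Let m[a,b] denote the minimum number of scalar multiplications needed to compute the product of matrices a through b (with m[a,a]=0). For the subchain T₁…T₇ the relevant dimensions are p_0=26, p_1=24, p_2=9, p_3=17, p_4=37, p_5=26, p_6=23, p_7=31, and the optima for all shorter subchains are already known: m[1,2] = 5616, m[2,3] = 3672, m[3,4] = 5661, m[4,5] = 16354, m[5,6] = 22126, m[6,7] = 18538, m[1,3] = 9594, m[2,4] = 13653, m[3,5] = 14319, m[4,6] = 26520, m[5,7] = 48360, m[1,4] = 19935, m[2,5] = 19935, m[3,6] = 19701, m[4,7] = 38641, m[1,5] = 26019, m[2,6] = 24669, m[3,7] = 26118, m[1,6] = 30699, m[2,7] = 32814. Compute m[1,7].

m[1,7] = min over k∈[1,6] of m[1,k]+m[k+1,7]+p_{0}·p_k·p_{7}.
k=1: 0 + 32814 + 26·24·31 = 52158; k=2: 5616 + 26118 + 26·9·31 = 38988; k=3: 9594 + 38641 + 26·17·31 = 61937; k=4: 19935 + 48360 + 26·37·31 = 98117; k=5: 26019 + 18538 + 26·26·31 = 65513; k=6: 30699 + 0 + 26·23·31 = 49237.
Minimum: 38988 at k=2.

38988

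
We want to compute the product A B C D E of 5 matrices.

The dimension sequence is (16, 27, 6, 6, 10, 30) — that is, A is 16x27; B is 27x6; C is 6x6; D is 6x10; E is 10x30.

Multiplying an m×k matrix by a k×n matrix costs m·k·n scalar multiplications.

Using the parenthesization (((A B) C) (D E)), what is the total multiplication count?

7848

(A B): 16×27 by 27×6 → 16×6, cost 16·27·6 = 2592
((A B) C): 16×6 by 6×6 → 16×6, cost 16·6·6 = 576; cumulative 3168
(D E): 6×10 by 10×30 → 6×30, cost 6·10·30 = 1800
(((A B) C) (D E)): 16×6 by 6×30 → 16×30, cost 16·6·30 = 2880; cumulative 7848
Total: 7848 scalar multiplications.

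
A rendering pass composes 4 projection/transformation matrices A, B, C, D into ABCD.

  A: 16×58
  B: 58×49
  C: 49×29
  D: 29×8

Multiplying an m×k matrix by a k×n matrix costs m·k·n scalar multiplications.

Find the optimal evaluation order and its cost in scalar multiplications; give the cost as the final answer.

Adjacent pairs: AB = 16·58·49 = 45472; BC = 58·49·29 = 82418; CD = 49·29·8 = 11368.
Length 3: A..C: k=1: 0+82418+16·58·29=109330; k=2: 45472+0+16·49·29=68208 → min 68208 | B..D: k=2: 0+11368+58·49·8=34104; k=3: 82418+0+58·29·8=95874 → min 34104.
Length 4: A..D: k=1: 0+34104+16·58·8=41528; k=2: 45472+11368+16·49·8=63112; k=3: 68208+0+16·29·8=71920 → min 41528.
Optimal parenthesization: (A(B(CD))) with cost 41528.

41528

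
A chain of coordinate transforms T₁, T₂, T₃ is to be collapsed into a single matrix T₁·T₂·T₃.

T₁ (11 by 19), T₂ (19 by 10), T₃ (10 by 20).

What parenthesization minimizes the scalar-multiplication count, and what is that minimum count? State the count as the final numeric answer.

4290

(T₁·(T₂·T₃)): cost 7980.
((T₁·T₂)·T₃): cost 4290.
Optimal: ((T₁·T₂)·T₃) with cost 4290.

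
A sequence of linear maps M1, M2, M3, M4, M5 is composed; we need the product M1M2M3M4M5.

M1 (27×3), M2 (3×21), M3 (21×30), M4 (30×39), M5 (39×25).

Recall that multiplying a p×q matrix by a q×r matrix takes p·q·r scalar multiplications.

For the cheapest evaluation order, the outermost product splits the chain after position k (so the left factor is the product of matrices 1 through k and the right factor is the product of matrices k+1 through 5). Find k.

Adjacent pairs: M1M2 = 27·3·21 = 1701; M2M3 = 3·21·30 = 1890; M3M4 = 21·30·39 = 24570; M4M5 = 30·39·25 = 29250.
Length 3: M1..M3: k=1: 0+1890+27·3·30=4320; k=2: 1701+0+27·21·30=18711 → min 4320 | M2..M4: k=2: 0+24570+3·21·39=27027; k=3: 1890+0+3·30·39=5400 → min 5400 | M3..M5: k=3: 0+29250+21·30·25=45000; k=4: 24570+0+21·39·25=45045 → min 45000.
Length 4: M1..M4: k=1: 0+5400+27·3·39=8559; k=2: 1701+24570+27·21·39=48384; k=3: 4320+0+27·30·39=35910 → min 8559 | M2..M5: k=2: 0+45000+3·21·25=46575; k=3: 1890+29250+3·30·25=33390; k=4: 5400+0+3·39·25=8325 → min 8325.
Top-level splits: k=1: (M1..M1)·(M2..M5) → 0+8325+27·3·25 = 10350; k=2: (M1..M2)·(M3..M5) → 1701+45000+27·21·25 = 60876; k=3: (M1..M3)·(M4..M5) → 4320+29250+27·30·25 = 53820; k=4: (M1..M4)·(M5..M5) → 8559+0+27·39·25 = 34884.
Best split is after M1, i.e. k = 1.

1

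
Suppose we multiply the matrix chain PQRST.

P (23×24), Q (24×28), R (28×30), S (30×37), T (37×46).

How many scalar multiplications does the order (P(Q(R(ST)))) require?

146004

(ST): 30×37 by 37×46 → 30×46, cost 30·37·46 = 51060
(R(ST)): 28×30 by 30×46 → 28×46, cost 28·30·46 = 38640; cumulative 89700
(Q(R(ST))): 24×28 by 28×46 → 24×46, cost 24·28·46 = 30912; cumulative 120612
(P(Q(R(ST)))): 23×24 by 24×46 → 23×46, cost 23·24·46 = 25392; cumulative 146004
Total: 146004 scalar multiplications.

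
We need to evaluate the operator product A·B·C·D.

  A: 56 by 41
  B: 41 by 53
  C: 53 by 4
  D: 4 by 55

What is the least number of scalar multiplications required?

Adjacent pairs: AB = 56·41·53 = 121688; BC = 41·53·4 = 8692; CD = 53·4·55 = 11660.
Length 3: A..C: k=1: 0+8692+56·41·4=17876; k=2: 121688+0+56·53·4=133560 → min 17876 | B..D: k=2: 0+11660+41·53·55=131175; k=3: 8692+0+41·4·55=17712 → min 17712.
Length 4: A..D: k=1: 0+17712+56·41·55=143992; k=2: 121688+11660+56·53·55=296588; k=3: 17876+0+56·4·55=30196 → min 30196.
Optimal order: ((A·(B·C))·D) with cost 30196.

30196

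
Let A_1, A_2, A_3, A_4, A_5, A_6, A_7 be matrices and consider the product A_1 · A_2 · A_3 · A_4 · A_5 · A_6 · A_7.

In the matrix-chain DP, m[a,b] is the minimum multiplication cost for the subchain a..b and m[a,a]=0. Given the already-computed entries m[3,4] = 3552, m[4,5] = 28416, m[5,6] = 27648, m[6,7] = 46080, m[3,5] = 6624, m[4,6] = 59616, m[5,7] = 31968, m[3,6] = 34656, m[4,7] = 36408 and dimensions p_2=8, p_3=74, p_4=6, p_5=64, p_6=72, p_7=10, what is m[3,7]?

36000

m[3,7] = min over k∈[3,6] of m[3,k]+m[k+1,7]+p_{2}·p_k·p_{7}.
k=3: 0 + 36408 + 8·74·10 = 42328; k=4: 3552 + 31968 + 8·6·10 = 36000; k=5: 6624 + 46080 + 8·64·10 = 57824; k=6: 34656 + 0 + 8·72·10 = 40416.
Minimum: 36000 at k=4.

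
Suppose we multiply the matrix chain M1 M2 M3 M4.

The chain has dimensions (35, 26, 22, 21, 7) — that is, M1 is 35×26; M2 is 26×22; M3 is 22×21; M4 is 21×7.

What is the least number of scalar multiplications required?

13608

Adjacent pairs: M1M2 = 35·26·22 = 20020; M2M3 = 26·22·21 = 12012; M3M4 = 22·21·7 = 3234.
Length 3: M1..M3: k=1: 0+12012+35·26·21=31122; k=2: 20020+0+35·22·21=36190 → min 31122 | M2..M4: k=2: 0+3234+26·22·7=7238; k=3: 12012+0+26·21·7=15834 → min 7238.
Length 4: M1..M4: k=1: 0+7238+35·26·7=13608; k=2: 20020+3234+35·22·7=28644; k=3: 31122+0+35·21·7=36267 → min 13608.
Optimal order: (M1 (M2 (M3 M4))) with cost 13608.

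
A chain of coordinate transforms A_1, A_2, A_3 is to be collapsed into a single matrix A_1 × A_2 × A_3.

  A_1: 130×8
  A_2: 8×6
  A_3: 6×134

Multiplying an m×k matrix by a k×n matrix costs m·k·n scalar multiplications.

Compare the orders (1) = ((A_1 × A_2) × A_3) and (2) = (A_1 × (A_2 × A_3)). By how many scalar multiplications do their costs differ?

35032

Order (1) = ((A_1 × A_2) × A_3): (A_1 × A_2): 130×8 by 8×6 → 130×6, cost 130·8·6 = 6240; ((A_1 × A_2) × A_3): 130×6 by 6×134 → 130×134, cost 130·6·134 = 104520; cumulative 110760. Total 110760.
Order (2) = (A_1 × (A_2 × A_3)): (A_2 × A_3): 8×6 by 6×134 → 8×134, cost 8·6·134 = 6432; (A_1 × (A_2 × A_3)): 130×8 by 8×134 → 130×134, cost 130·8·134 = 139360; cumulative 145792. Total 145792.
Difference: |110760 − 145792| = 35032.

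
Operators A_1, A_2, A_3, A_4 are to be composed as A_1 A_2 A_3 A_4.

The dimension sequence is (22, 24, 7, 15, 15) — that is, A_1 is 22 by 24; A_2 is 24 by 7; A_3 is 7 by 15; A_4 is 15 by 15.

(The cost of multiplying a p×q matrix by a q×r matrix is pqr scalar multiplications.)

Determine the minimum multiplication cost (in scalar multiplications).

Adjacent pairs: A_1A_2 = 22·24·7 = 3696; A_2A_3 = 24·7·15 = 2520; A_3A_4 = 7·15·15 = 1575.
Length 3: A_1..A_3: k=1: 0+2520+22·24·15=10440; k=2: 3696+0+22·7·15=6006 → min 6006 | A_2..A_4: k=2: 0+1575+24·7·15=4095; k=3: 2520+0+24·15·15=7920 → min 4095.
Length 4: A_1..A_4: k=1: 0+4095+22·24·15=12015; k=2: 3696+1575+22·7·15=7581; k=3: 6006+0+22·15·15=10956 → min 7581.
Optimal order: ((A_1 A_2) (A_3 A_4)) with cost 7581.

7581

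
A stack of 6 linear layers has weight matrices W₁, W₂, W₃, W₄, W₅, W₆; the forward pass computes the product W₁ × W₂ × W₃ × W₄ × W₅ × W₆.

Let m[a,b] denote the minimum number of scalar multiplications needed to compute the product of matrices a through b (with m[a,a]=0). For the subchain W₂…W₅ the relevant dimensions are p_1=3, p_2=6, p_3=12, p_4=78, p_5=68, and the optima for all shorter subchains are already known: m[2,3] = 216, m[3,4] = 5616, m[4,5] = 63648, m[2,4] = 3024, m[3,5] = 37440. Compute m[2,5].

18936

m[2,5] = min over k∈[2,4] of m[2,k]+m[k+1,5]+p_{1}·p_k·p_{5}.
k=2: 0 + 37440 + 3·6·68 = 38664; k=3: 216 + 63648 + 3·12·68 = 66312; k=4: 3024 + 0 + 3·78·68 = 18936.
Minimum: 18936 at k=4.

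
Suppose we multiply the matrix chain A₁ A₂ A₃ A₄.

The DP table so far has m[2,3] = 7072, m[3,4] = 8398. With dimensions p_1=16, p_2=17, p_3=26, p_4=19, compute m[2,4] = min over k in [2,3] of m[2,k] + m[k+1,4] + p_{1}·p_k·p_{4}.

m[2,4] = min over k∈[2,3] of m[2,k]+m[k+1,4]+p_{1}·p_k·p_{4}.
k=2: 0 + 8398 + 16·17·19 = 13566; k=3: 7072 + 0 + 16·26·19 = 14976.
Minimum: 13566 at k=2.

13566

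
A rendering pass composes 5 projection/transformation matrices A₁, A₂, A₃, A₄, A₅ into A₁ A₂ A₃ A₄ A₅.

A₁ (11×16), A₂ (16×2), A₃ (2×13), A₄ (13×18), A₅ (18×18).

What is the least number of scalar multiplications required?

Adjacent pairs: A₁A₂ = 11·16·2 = 352; A₂A₃ = 16·2·13 = 416; A₃A₄ = 2·13·18 = 468; A₄A₅ = 13·18·18 = 4212.
Length 3: A₁..A₃: k=1: 0+416+11·16·13=2704; k=2: 352+0+11·2·13=638 → min 638 | A₂..A₄: k=2: 0+468+16·2·18=1044; k=3: 416+0+16·13·18=4160 → min 1044 | A₃..A₅: k=3: 0+4212+2·13·18=4680; k=4: 468+0+2·18·18=1116 → min 1116.
Length 4: A₁..A₄: k=1: 0+1044+11·16·18=4212; k=2: 352+468+11·2·18=1216; k=3: 638+0+11·13·18=3212 → min 1216 | A₂..A₅: k=2: 0+1116+16·2·18=1692; k=3: 416+4212+16·13·18=8372; k=4: 1044+0+16·18·18=6228 → min 1692.
Length 5: A₁..A₅: k=1: 0+1692+11·16·18=4860; k=2: 352+1116+11·2·18=1864; k=3: 638+4212+11·13·18=7424; k=4: 1216+0+11·18·18=4780 → min 1864.
Optimal order: ((A₁ A₂) ((A₃ A₄) A₅)) with cost 1864.

1864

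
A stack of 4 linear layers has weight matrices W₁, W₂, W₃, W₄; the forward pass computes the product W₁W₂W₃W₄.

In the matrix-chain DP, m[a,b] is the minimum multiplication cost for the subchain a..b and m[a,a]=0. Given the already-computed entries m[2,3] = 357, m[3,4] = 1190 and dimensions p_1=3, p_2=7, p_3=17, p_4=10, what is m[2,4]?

867

m[2,4] = min over k∈[2,3] of m[2,k]+m[k+1,4]+p_{1}·p_k·p_{4}.
k=2: 0 + 1190 + 3·7·10 = 1400; k=3: 357 + 0 + 3·17·10 = 867.
Minimum: 867 at k=3.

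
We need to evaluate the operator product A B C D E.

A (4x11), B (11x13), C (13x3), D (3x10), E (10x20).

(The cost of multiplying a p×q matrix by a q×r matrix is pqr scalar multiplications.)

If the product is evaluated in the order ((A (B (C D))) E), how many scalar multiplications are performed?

3060

(C D): 13×3 by 3×10 → 13×10, cost 13·3·10 = 390
(B (C D)): 11×13 by 13×10 → 11×10, cost 11·13·10 = 1430; cumulative 1820
(A (B (C D))): 4×11 by 11×10 → 4×10, cost 4·11·10 = 440; cumulative 2260
((A (B (C D))) E): 4×10 by 10×20 → 4×20, cost 4·10·20 = 800; cumulative 3060
Total: 3060 scalar multiplications.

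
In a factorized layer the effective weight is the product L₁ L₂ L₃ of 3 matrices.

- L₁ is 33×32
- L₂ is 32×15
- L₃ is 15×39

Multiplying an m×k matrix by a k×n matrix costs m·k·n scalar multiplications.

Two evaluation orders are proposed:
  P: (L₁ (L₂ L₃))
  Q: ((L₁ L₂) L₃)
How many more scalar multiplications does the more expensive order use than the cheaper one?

24759

Order P = (L₁ (L₂ L₃)): (L₂ L₃): 32×15 by 15×39 → 32×39, cost 32·15·39 = 18720; (L₁ (L₂ L₃)): 33×32 by 32×39 → 33×39, cost 33·32·39 = 41184; cumulative 59904. Total 59904.
Order Q = ((L₁ L₂) L₃): (L₁ L₂): 33×32 by 32×15 → 33×15, cost 33·32·15 = 15840; ((L₁ L₂) L₃): 33×15 by 15×39 → 33×39, cost 33·15·39 = 19305; cumulative 35145. Total 35145.
Difference: |59904 − 35145| = 24759.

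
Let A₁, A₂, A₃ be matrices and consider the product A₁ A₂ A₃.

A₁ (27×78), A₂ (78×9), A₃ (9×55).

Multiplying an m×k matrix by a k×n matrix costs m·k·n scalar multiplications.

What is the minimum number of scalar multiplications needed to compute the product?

Order (A₁ (A₂ A₃)): (A₂ A₃): 78×9 by 9×55 → 78×55, cost 78·9·55 = 38610; (A₁ (A₂ A₃)): 27×78 by 78×55 → 27×55, cost 27·78·55 = 115830; cumulative 154440. Total 154440.
Order ((A₁ A₂) A₃): (A₁ A₂): 27×78 by 78×9 → 27×9, cost 27·78·9 = 18954; ((A₁ A₂) A₃): 27×9 by 9×55 → 27×55, cost 27·9·55 = 13365; cumulative 32319. Total 32319.
Minimum: 32319.

32319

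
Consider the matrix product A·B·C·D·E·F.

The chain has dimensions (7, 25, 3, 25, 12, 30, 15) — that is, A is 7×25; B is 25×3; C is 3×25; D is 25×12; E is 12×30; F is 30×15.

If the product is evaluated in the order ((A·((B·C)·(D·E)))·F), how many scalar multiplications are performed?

38025

(B·C): 25×3 by 3×25 → 25×25, cost 25·3·25 = 1875
(D·E): 25×12 by 12×30 → 25×30, cost 25·12·30 = 9000
((B·C)·(D·E)): 25×25 by 25×30 → 25×30, cost 25·25·30 = 18750; cumulative 29625
(A·((B·C)·(D·E))): 7×25 by 25×30 → 7×30, cost 7·25·30 = 5250; cumulative 34875
((A·((B·C)·(D·E)))·F): 7×30 by 30×15 → 7×15, cost 7·30·15 = 3150; cumulative 38025
Total: 38025 scalar multiplications.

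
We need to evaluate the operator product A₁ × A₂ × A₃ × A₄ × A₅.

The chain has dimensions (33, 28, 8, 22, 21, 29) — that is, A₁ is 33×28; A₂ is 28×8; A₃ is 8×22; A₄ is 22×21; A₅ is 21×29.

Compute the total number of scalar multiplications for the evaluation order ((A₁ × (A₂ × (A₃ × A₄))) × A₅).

47901

(A₃ × A₄): 8×22 by 22×21 → 8×21, cost 8·22·21 = 3696
(A₂ × (A₃ × A₄)): 28×8 by 8×21 → 28×21, cost 28·8·21 = 4704; cumulative 8400
(A₁ × (A₂ × (A₃ × A₄))): 33×28 by 28×21 → 33×21, cost 33·28·21 = 19404; cumulative 27804
((A₁ × (A₂ × (A₃ × A₄))) × A₅): 33×21 by 21×29 → 33×29, cost 33·21·29 = 20097; cumulative 47901
Total: 47901 scalar multiplications.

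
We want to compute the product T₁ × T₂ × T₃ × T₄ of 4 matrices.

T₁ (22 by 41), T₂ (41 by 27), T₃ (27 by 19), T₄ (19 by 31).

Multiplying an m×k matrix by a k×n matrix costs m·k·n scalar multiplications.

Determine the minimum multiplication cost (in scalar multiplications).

48598

Adjacent pairs: T₁T₂ = 22·41·27 = 24354; T₂T₃ = 41·27·19 = 21033; T₃T₄ = 27·19·31 = 15903.
Length 3: T₁..T₃: k=1: 0+21033+22·41·19=38171; k=2: 24354+0+22·27·19=35640 → min 35640 | T₂..T₄: k=2: 0+15903+41·27·31=50220; k=3: 21033+0+41·19·31=45182 → min 45182.
Length 4: T₁..T₄: k=1: 0+45182+22·41·31=73144; k=2: 24354+15903+22·27·31=58671; k=3: 35640+0+22·19·31=48598 → min 48598.
Optimal order: (((T₁ × T₂) × T₃) × T₄) with cost 48598.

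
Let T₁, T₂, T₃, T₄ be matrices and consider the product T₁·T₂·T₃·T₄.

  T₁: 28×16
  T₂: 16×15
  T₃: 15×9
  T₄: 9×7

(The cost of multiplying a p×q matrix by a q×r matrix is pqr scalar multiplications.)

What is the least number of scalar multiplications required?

5761

Adjacent pairs: T₁T₂ = 28·16·15 = 6720; T₂T₃ = 16·15·9 = 2160; T₃T₄ = 15·9·7 = 945.
Length 3: T₁..T₃: k=1: 0+2160+28·16·9=6192; k=2: 6720+0+28·15·9=10500 → min 6192 | T₂..T₄: k=2: 0+945+16·15·7=2625; k=3: 2160+0+16·9·7=3168 → min 2625.
Length 4: T₁..T₄: k=1: 0+2625+28·16·7=5761; k=2: 6720+945+28·15·7=10605; k=3: 6192+0+28·9·7=7956 → min 5761.
Optimal order: (T₁·(T₂·(T₃·T₄))) with cost 5761.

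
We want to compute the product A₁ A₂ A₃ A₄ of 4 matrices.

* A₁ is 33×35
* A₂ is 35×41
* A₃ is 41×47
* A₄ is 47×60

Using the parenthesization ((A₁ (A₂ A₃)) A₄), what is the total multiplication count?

214790

(A₂ A₃): 35×41 by 41×47 → 35×47, cost 35·41·47 = 67445
(A₁ (A₂ A₃)): 33×35 by 35×47 → 33×47, cost 33·35·47 = 54285; cumulative 121730
((A₁ (A₂ A₃)) A₄): 33×47 by 47×60 → 33×60, cost 33·47·60 = 93060; cumulative 214790
Total: 214790 scalar multiplications.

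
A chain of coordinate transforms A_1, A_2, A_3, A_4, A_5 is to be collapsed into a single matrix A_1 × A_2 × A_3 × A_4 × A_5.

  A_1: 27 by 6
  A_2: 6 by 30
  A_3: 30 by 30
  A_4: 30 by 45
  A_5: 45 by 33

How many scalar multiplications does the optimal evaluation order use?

Adjacent pairs: A_1A_2 = 27·6·30 = 4860; A_2A_3 = 6·30·30 = 5400; A_3A_4 = 30·30·45 = 40500; A_4A_5 = 30·45·33 = 44550.
Length 3: A_1..A_3: k=1: 0+5400+27·6·30=10260; k=2: 4860+0+27·30·30=29160 → min 10260 | A_2..A_4: k=2: 0+40500+6·30·45=48600; k=3: 5400+0+6·30·45=13500 → min 13500 | A_3..A_5: k=3: 0+44550+30·30·33=74250; k=4: 40500+0+30·45·33=85050 → min 74250.
Length 4: A_1..A_4: k=1: 0+13500+27·6·45=20790; k=2: 4860+40500+27·30·45=81810; k=3: 10260+0+27·30·45=46710 → min 20790 | A_2..A_5: k=2: 0+74250+6·30·33=80190; k=3: 5400+44550+6·30·33=55890; k=4: 13500+0+6·45·33=22410 → min 22410.
Length 5: A_1..A_5: k=1: 0+22410+27·6·33=27756; k=2: 4860+74250+27·30·33=105840; k=3: 10260+44550+27·30·33=81540; k=4: 20790+0+27·45·33=60885 → min 27756.
Optimal order: (A_1 × (((A_2 × A_3) × A_4) × A_5)) with cost 27756.

27756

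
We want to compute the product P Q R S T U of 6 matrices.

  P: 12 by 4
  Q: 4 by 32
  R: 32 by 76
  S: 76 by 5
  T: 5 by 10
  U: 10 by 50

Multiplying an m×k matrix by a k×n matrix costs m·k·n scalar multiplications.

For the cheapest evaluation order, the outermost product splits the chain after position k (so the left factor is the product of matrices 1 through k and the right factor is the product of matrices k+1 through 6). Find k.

Adjacent pairs: PQ = 12·4·32 = 1536; QR = 4·32·76 = 9728; RS = 32·76·5 = 12160; ST = 76·5·10 = 3800; TU = 5·10·50 = 2500.
Length 3: P..R: k=1: 0+9728+12·4·76=13376; k=2: 1536+0+12·32·76=30720 → min 13376 | Q..S: k=2: 0+12160+4·32·5=12800; k=3: 9728+0+4·76·5=11248 → min 11248 | R..T: k=3: 0+3800+32·76·10=28120; k=4: 12160+0+32·5·10=13760 → min 13760 | S..U: k=4: 0+2500+76·5·50=21500; k=5: 3800+0+76·10·50=41800 → min 21500.
Length 4: P..S: k=1: 0+11248+12·4·5=11488; k=2: 1536+12160+12·32·5=15616; k=3: 13376+0+12·76·5=17936 → min 11488 | Q..T: k=2: 0+13760+4·32·10=15040; k=3: 9728+3800+4·76·10=16568; k=4: 11248+0+4·5·10=11448 → min 11448 | R..U: k=3: 0+21500+32·76·50=143100; k=4: 12160+2500+32·5·50=22660; k=5: 13760+0+32·10·50=29760 → min 22660.
Length 5: P..T: k=1: 0+11448+12·4·10=11928; k=2: 1536+13760+12·32·10=19136; k=3: 13376+3800+12·76·10=26296; k=4: 11488+0+12·5·10=12088 → min 11928 | Q..U: k=2: 0+22660+4·32·50=29060; k=3: 9728+21500+4·76·50=46428; k=4: 11248+2500+4·5·50=14748; k=5: 11448+0+4·10·50=13448 → min 13448.
Top-level splits: k=1: (P..P)·(Q..U) → 0+13448+12·4·50 = 15848; k=2: (P..Q)·(R..U) → 1536+22660+12·32·50 = 43396; k=3: (P..R)·(S..U) → 13376+21500+12·76·50 = 80476; k=4: (P..S)·(T..U) → 11488+2500+12·5·50 = 16988; k=5: (P..T)·(U..U) → 11928+0+12·10·50 = 17928.
Best split is after P, i.e. k = 1.

1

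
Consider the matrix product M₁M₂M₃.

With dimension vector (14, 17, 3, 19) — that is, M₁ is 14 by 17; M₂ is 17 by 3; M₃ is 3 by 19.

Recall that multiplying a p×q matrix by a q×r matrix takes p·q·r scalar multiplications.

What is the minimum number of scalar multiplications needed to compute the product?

1512

Order (M₁(M₂M₃)): (M₂M₃): 17×3 by 3×19 → 17×19, cost 17·3·19 = 969; (M₁(M₂M₃)): 14×17 by 17×19 → 14×19, cost 14·17·19 = 4522; cumulative 5491. Total 5491.
Order ((M₁M₂)M₃): (M₁M₂): 14×17 by 17×3 → 14×3, cost 14·17·3 = 714; ((M₁M₂)M₃): 14×3 by 3×19 → 14×19, cost 14·3·19 = 798; cumulative 1512. Total 1512.
Minimum: 1512.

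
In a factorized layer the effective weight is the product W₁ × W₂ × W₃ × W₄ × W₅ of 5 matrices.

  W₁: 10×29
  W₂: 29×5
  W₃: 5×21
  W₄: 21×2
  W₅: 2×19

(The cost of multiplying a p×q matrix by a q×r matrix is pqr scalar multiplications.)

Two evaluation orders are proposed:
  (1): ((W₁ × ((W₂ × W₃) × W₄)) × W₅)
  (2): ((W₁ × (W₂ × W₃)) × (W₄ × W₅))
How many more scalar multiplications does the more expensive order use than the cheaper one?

8700

Order (1) = ((W₁ × ((W₂ × W₃) × W₄)) × W₅): (W₂ × W₃): 29×5 by 5×21 → 29×21, cost 29·5·21 = 3045; ((W₂ × W₃) × W₄): 29×21 by 21×2 → 29×2, cost 29·21·2 = 1218; cumulative 4263; (W₁ × ((W₂ × W₃) × W₄)): 10×29 by 29×2 → 10×2, cost 10·29·2 = 580; cumulative 4843; ((W₁ × ((W₂ × W₃) × W₄)) × W₅): 10×2 by 2×19 → 10×19, cost 10·2·19 = 380; cumulative 5223. Total 5223.
Order (2) = ((W₁ × (W₂ × W₃)) × (W₄ × W₅)): (W₂ × W₃): 29×5 by 5×21 → 29×21, cost 29·5·21 = 3045; (W₁ × (W₂ × W₃)): 10×29 by 29×21 → 10×21, cost 10·29·21 = 6090; cumulative 9135; (W₄ × W₅): 21×2 by 2×19 → 21×19, cost 21·2·19 = 798; ((W₁ × (W₂ × W₃)) × (W₄ × W₅)): 10×21 by 21×19 → 10×19, cost 10·21·19 = 3990; cumulative 13923. Total 13923.
Difference: |5223 − 13923| = 8700.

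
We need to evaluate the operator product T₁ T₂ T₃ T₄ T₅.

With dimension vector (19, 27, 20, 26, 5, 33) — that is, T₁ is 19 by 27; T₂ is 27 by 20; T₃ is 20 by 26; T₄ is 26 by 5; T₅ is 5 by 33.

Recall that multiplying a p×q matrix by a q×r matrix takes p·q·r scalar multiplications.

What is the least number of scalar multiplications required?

Adjacent pairs: T₁T₂ = 19·27·20 = 10260; T₂T₃ = 27·20·26 = 14040; T₃T₄ = 20·26·5 = 2600; T₄T₅ = 26·5·33 = 4290.
Length 3: T₁..T₃: k=1: 0+14040+19·27·26=27378; k=2: 10260+0+19·20·26=20140 → min 20140 | T₂..T₄: k=2: 0+2600+27·20·5=5300; k=3: 14040+0+27·26·5=17550 → min 5300 | T₃..T₅: k=3: 0+4290+20·26·33=21450; k=4: 2600+0+20·5·33=5900 → min 5900.
Length 4: T₁..T₄: k=1: 0+5300+19·27·5=7865; k=2: 10260+2600+19·20·5=14760; k=3: 20140+0+19·26·5=22610 → min 7865 | T₂..T₅: k=2: 0+5900+27·20·33=23720; k=3: 14040+4290+27·26·33=41496; k=4: 5300+0+27·5·33=9755 → min 9755.
Length 5: T₁..T₅: k=1: 0+9755+19·27·33=26684; k=2: 10260+5900+19·20·33=28700; k=3: 20140+4290+19·26·33=40732; k=4: 7865+0+19·5·33=11000 → min 11000.
Optimal order: ((T₁ (T₂ (T₃ T₄))) T₅) with cost 11000.

11000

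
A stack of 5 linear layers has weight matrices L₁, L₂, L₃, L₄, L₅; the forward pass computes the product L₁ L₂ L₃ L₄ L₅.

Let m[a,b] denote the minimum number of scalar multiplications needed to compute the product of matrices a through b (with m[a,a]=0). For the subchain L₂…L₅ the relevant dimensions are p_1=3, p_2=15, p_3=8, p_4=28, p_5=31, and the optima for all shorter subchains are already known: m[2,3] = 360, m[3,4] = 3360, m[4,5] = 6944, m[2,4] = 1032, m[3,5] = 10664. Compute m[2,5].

3636

m[2,5] = min over k∈[2,4] of m[2,k]+m[k+1,5]+p_{1}·p_k·p_{5}.
k=2: 0 + 10664 + 3·15·31 = 12059; k=3: 360 + 6944 + 3·8·31 = 8048; k=4: 1032 + 0 + 3·28·31 = 3636.
Minimum: 3636 at k=4.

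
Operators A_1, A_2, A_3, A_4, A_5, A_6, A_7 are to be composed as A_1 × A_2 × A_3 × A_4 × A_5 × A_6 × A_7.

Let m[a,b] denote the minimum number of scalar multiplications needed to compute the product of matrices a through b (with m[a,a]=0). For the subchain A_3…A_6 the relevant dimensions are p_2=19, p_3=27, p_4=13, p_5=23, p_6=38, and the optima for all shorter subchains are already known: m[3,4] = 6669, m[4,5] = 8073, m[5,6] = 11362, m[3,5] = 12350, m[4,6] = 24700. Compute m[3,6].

m[3,6] = min over k∈[3,5] of m[3,k]+m[k+1,6]+p_{2}·p_k·p_{6}.
k=3: 0 + 24700 + 19·27·38 = 44194; k=4: 6669 + 11362 + 19·13·38 = 27417; k=5: 12350 + 0 + 19·23·38 = 28956.
Minimum: 27417 at k=4.

27417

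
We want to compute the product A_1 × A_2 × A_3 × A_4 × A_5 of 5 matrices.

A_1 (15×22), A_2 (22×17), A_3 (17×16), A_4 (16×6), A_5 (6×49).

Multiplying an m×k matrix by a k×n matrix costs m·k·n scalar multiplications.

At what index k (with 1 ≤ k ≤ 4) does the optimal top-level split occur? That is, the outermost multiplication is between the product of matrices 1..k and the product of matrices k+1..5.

Adjacent pairs: A_1A_2 = 15·22·17 = 5610; A_2A_3 = 22·17·16 = 5984; A_3A_4 = 17·16·6 = 1632; A_4A_5 = 16·6·49 = 4704.
Length 3: A_1..A_3: k=1: 0+5984+15·22·16=11264; k=2: 5610+0+15·17·16=9690 → min 9690 | A_2..A_4: k=2: 0+1632+22·17·6=3876; k=3: 5984+0+22·16·6=8096 → min 3876 | A_3..A_5: k=3: 0+4704+17·16·49=18032; k=4: 1632+0+17·6·49=6630 → min 6630.
Length 4: A_1..A_4: k=1: 0+3876+15·22·6=5856; k=2: 5610+1632+15·17·6=8772; k=3: 9690+0+15·16·6=11130 → min 5856 | A_2..A_5: k=2: 0+6630+22·17·49=24956; k=3: 5984+4704+22·16·49=27936; k=4: 3876+0+22·6·49=10344 → min 10344.
Top-level splits: k=1: (A_1..A_1)·(A_2..A_5) → 0+10344+15·22·49 = 26514; k=2: (A_1..A_2)·(A_3..A_5) → 5610+6630+15·17·49 = 24735; k=3: (A_1..A_3)·(A_4..A_5) → 9690+4704+15·16·49 = 26154; k=4: (A_1..A_4)·(A_5..A_5) → 5856+0+15·6·49 = 10266.
Best split is after A_4, i.e. k = 4.

4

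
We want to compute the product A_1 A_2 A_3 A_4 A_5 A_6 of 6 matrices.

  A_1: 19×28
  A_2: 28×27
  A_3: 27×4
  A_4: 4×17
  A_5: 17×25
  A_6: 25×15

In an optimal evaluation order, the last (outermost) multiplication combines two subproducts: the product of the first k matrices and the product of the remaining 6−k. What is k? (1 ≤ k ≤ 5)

Adjacent pairs: A_1A_2 = 19·28·27 = 14364; A_2A_3 = 28·27·4 = 3024; A_3A_4 = 27·4·17 = 1836; A_4A_5 = 4·17·25 = 1700; A_5A_6 = 17·25·15 = 6375.
Length 3: A_1..A_3: k=1: 0+3024+19·28·4=5152; k=2: 14364+0+19·27·4=16416 → min 5152 | A_2..A_4: k=2: 0+1836+28·27·17=14688; k=3: 3024+0+28·4·17=4928 → min 4928 | A_3..A_5: k=3: 0+1700+27·4·25=4400; k=4: 1836+0+27·17·25=13311 → min 4400 | A_4..A_6: k=4: 0+6375+4·17·15=7395; k=5: 1700+0+4·25·15=3200 → min 3200.
Length 4: A_1..A_4: k=1: 0+4928+19·28·17=13972; k=2: 14364+1836+19·27·17=24921; k=3: 5152+0+19·4·17=6444 → min 6444 | A_2..A_5: k=2: 0+4400+28·27·25=23300; k=3: 3024+1700+28·4·25=7524; k=4: 4928+0+28·17·25=16828 → min 7524 | A_3..A_6: k=3: 0+3200+27·4·15=4820; k=4: 1836+6375+27·17·15=15096; k=5: 4400+0+27·25·15=14525 → min 4820.
Length 5: A_1..A_5: k=1: 0+7524+19·28·25=20824; k=2: 14364+4400+19·27·25=31589; k=3: 5152+1700+19·4·25=8752; k=4: 6444+0+19·17·25=14519 → min 8752 | A_2..A_6: k=2: 0+4820+28·27·15=16160; k=3: 3024+3200+28·4·15=7904; k=4: 4928+6375+28·17·15=18443; k=5: 7524+0+28·25·15=18024 → min 7904.
Top-level splits: k=1: (A_1..A_1)·(A_2..A_6) → 0+7904+19·28·15 = 15884; k=2: (A_1..A_2)·(A_3..A_6) → 14364+4820+19·27·15 = 26879; k=3: (A_1..A_3)·(A_4..A_6) → 5152+3200+19·4·15 = 9492; k=4: (A_1..A_4)·(A_5..A_6) → 6444+6375+19·17·15 = 17664; k=5: (A_1..A_5)·(A_6..A_6) → 8752+0+19·25·15 = 15877.
Best split is after A_3, i.e. k = 3.

3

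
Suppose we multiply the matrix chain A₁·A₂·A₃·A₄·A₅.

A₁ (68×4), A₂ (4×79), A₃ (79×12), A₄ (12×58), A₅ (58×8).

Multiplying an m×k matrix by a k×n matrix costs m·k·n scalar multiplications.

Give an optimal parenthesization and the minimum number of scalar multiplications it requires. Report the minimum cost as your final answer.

10608

Adjacent pairs: A₁A₂ = 68·4·79 = 21488; A₂A₃ = 4·79·12 = 3792; A₃A₄ = 79·12·58 = 54984; A₄A₅ = 12·58·8 = 5568.
Length 3: A₁..A₃: k=1: 0+3792+68·4·12=7056; k=2: 21488+0+68·79·12=85952 → min 7056 | A₂..A₄: k=2: 0+54984+4·79·58=73312; k=3: 3792+0+4·12·58=6576 → min 6576 | A₃..A₅: k=3: 0+5568+79·12·8=13152; k=4: 54984+0+79·58·8=91640 → min 13152.
Length 4: A₁..A₄: k=1: 0+6576+68·4·58=22352; k=2: 21488+54984+68·79·58=388048; k=3: 7056+0+68·12·58=54384 → min 22352 | A₂..A₅: k=2: 0+13152+4·79·8=15680; k=3: 3792+5568+4·12·8=9744; k=4: 6576+0+4·58·8=8432 → min 8432.
Length 5: A₁..A₅: k=1: 0+8432+68·4·8=10608; k=2: 21488+13152+68·79·8=77616; k=3: 7056+5568+68·12·8=19152; k=4: 22352+0+68·58·8=53904 → min 10608.
Optimal parenthesization: (A₁·(((A₂·A₃)·A₄)·A₅)) with cost 10608.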